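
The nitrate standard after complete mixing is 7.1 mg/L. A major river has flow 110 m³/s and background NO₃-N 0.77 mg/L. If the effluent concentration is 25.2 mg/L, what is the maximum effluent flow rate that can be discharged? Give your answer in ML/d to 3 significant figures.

3320 ML/d

Mass balance at complete mixing: C_std·(Q_w + Q_r) = Q_w·C_e + Q_r·C_b.
Rearranging, Q_w = Q_r·(C_std − C_b)/(C_e − C_std) = 110·(7.1 − 0.77) / (25.2 − 7.1) = 38.47 m³/s.
= 3324 ML/d.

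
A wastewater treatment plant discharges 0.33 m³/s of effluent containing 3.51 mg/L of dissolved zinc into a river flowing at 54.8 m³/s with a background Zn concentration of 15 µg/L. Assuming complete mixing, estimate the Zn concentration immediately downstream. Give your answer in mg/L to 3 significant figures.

15 µg/L = 0.015 mg/L.
By mass balance at complete mixing, C = (0.33·3.51 + 54.8·0.015) / (0.33 + 54.8) = 1.98/55.13 = 0.03592 mg/L.

0.0359 mg/L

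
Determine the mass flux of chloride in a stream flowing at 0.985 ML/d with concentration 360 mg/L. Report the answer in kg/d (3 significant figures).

355 kg/d

0.985 ML/d = 0.0114 m³/s.
Mass flux = Q·C = 0.0114 m³/s × 360 g/m³ = 4.104 g/s.
= 4.104 g/s × 86.4 = 354.6 kg/d.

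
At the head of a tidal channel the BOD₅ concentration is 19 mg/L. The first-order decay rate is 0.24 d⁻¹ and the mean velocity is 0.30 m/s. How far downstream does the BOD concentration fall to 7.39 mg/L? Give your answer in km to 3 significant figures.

From C = C₀·e^(−kt), t = ln(C₀/C)/k = ln(19/7.39)/0.24 = 0.9443/0.24 = 3.935 d.
Distance = v·t = 0.30 m/s × 3.4e+05 s = 1.02e+05 m = 102 km.

102 km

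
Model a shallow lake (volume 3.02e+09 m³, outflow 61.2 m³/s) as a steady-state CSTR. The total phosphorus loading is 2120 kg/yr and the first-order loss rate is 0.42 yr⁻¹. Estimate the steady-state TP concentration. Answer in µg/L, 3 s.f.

Outflow Q = 61.2 m³/s × 3.156e+07 s/yr = 1.931e+09 m³/yr.
Steady-state CSTR mass balance: W = Q·C + k·V·C, so C = W/(Q + kV).
Q + kV = 1.931e+09 + 0.42·3.02e+09 = 3.2e+09 m³/yr.
C = 2120/3.2e+09 = 6.626e-07 kg/m³ = 0.0006626 mg/L = 0.6626 µg/L.

0.663 µg/L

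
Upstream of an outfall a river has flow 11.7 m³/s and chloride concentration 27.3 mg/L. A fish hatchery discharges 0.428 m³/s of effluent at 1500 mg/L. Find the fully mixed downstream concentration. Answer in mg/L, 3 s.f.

79.3 mg/L

Conservation of mass across the mixing zone: C = (0.428·1500 + 11.7·27.3) / (0.428 + 11.7) = 961.4/12.13 = 79.27 mg/L.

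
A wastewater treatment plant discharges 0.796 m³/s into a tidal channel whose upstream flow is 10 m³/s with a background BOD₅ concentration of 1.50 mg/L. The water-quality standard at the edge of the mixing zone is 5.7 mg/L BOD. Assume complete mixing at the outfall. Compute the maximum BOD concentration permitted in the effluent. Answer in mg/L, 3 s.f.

Mass balance: 5.7·10.8 = 0.796·Cₑ + 10·1.5.
Cₑ = (61.54 − 15) / 0.796 = 58.46 mg/L.

58.5 mg/L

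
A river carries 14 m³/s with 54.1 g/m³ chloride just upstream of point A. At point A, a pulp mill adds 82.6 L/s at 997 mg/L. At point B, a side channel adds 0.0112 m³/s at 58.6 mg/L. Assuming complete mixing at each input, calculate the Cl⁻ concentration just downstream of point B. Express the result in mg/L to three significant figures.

82.6 L/s = 0.0826 m³/s.
After input A: C = (14·54.1 + 0.0826·997) / 14.08 = 59.63 mg/L.
After input B: C = (14.08·59.63 + 0.0112·58.6) / 14.09 = 59.63 mg/L.

59.6 mg/L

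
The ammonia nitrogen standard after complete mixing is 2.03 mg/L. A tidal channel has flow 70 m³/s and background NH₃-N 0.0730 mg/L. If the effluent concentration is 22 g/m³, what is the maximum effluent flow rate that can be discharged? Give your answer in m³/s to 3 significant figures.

Mass balance at complete mixing: C_std·(Q_w + Q_r) = Q_w·C_e + Q_r·C_b.
Rearranging, Q_w = Q_r·(C_std − C_b)/(C_e − C_std) = 70·(2.03 − 0.073) / (22 − 2.03) = 6.86 m³/s.

6.86 m³/s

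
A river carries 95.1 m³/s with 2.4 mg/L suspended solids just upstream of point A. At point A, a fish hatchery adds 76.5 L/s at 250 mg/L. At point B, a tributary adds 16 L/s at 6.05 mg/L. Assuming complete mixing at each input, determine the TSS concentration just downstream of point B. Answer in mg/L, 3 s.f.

2.60 mg/L

76.5 L/s = 0.0765 m³/s.
After input A: C = (95.1·2.4 + 0.0765·250) / 95.18 = 2.599 mg/L.
16 L/s = 0.016 m³/s.
After input B: C = (95.18·2.599 + 0.016·6.05) / 95.19 = 2.6 mg/L.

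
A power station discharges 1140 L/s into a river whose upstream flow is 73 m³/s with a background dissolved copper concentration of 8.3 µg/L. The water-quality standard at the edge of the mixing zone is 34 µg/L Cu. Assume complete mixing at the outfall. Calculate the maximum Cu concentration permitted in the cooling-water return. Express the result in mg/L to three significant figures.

1140 L/s = 1.14 m³/s.
8.3 µg/L = 0.0083 mg/L.
34 µg/L = 0.034 mg/L.
Mass balance: 0.034·74.14 = 1.14·Cₑ + 73·0.0083.
Cₑ = (2.521 − 0.6059) / 1.14 = 1.68 mg/L.

1.68 mg/L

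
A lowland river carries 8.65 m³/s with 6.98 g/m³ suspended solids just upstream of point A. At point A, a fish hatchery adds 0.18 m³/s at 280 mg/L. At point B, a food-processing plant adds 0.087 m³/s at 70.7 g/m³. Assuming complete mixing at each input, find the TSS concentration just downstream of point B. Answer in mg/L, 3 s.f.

13.1 mg/L

After input A: C = (8.65·6.98 + 0.18·280) / 8.83 = 12.55 mg/L.
After input B: C = (8.83·12.55 + 0.087·70.7) / 8.917 = 13.11 mg/L.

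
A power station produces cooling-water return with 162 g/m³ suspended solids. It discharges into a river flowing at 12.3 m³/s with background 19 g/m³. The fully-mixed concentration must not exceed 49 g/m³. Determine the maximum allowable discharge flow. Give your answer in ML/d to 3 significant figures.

282 ML/d

Mass balance at complete mixing: C_std·(Q_w + Q_r) = Q_w·C_e + Q_r·C_b.
Rearranging, Q_w = Q_r·(C_std − C_b)/(C_e − C_std) = 12.3·(49 − 19) / (162 − 49) = 3.265 m³/s.
= 282.1 ML/d.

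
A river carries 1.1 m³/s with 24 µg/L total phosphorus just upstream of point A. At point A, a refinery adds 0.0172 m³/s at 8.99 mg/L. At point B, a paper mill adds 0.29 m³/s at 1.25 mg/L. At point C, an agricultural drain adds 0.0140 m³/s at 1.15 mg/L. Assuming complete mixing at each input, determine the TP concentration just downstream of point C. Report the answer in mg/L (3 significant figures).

0.394 mg/L

24 µg/L = 0.024 mg/L.
After input A: C = (1.1·0.024 + 0.0172·8.99) / 1.117 = 0.162 mg/L.
After input B: C = (1.117·0.162 + 0.29·1.25) / 1.407 = 0.3862 mg/L.
After input C: C = (1.407·0.3862 + 0.014·1.15) / 1.421 = 0.3938 mg/L.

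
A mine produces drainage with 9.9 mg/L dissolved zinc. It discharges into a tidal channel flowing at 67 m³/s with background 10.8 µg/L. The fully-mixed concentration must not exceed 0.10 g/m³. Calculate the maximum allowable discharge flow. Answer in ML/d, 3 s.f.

52.7 ML/d

10.8 µg/L = 0.0108 mg/L.
Mass balance at complete mixing: C_std·(Q_w + Q_r) = Q_w·C_e + Q_r·C_b.
Rearranging, Q_w = Q_r·(C_std − C_b)/(C_e − C_std) = 67·(0.1 − 0.0108) / (9.9 − 0.1) = 0.6098 m³/s.
= 52.69 ML/d.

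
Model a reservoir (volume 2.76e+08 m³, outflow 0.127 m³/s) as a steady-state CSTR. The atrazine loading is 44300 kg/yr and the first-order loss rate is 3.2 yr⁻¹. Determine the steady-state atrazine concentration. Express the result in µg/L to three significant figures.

49.9 µg/L

Outflow Q = 0.127 m³/s × 3.156e+07 s/yr = 4.008e+06 m³/yr.
Steady-state CSTR mass balance: W = Q·C + k·V·C, so C = W/(Q + kV).
Q + kV = 4.008e+06 + 3.2·2.76e+08 = 8.872e+08 m³/yr.
C = 44300/8.872e+08 = 4.993e-05 kg/m³ = 0.04993 mg/L = 49.93 µg/L.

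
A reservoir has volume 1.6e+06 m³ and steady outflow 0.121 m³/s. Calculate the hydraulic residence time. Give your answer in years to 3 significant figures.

Q = 0.121 m³/s × 3.156e+07 s/yr = 3.818e+06 m³/yr.
Hydraulic residence time τ = V/Q = 1.6e+06/3.818e+06 = 0.419 yr.

0.419 yr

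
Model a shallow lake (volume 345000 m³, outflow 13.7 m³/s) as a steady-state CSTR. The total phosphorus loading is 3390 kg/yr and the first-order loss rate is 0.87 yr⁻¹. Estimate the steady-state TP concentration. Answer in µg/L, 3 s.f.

Outflow Q = 13.7 m³/s × 3.156e+07 s/yr = 4.323e+08 m³/yr.
Steady-state CSTR mass balance: W = Q·C + k·V·C, so C = W/(Q + kV).
Q + kV = 4.323e+08 + 0.87·345000 = 4.326e+08 m³/yr.
C = 3390/4.326e+08 = 7.836e-06 kg/m³ = 0.007836 mg/L = 7.836 µg/L.

7.84 µg/L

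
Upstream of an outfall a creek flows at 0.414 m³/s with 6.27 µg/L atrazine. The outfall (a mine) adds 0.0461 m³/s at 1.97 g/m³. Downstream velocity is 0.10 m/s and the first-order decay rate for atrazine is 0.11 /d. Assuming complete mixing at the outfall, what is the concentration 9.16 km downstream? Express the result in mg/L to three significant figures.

6.27 µg/L = 0.00627 mg/L.
After complete mixing, C₀ = (0.0461·1.97 + 0.414·0.00627) / 0.4601 = 0.203 mg/L.
Travel time t = 9160 m / 0.10 m/s = 9.16e+04 s = 1.06 d.
C = 0.203·exp(−0.11·1.06) = 0.203·0.8899 = 0.1807 mg/L.

0.181 mg/L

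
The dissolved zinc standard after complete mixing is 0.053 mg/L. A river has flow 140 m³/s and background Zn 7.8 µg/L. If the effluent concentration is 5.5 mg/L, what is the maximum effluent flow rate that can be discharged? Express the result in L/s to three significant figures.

1160 L/s

7.8 µg/L = 0.0078 mg/L.
Mass balance at complete mixing: C_std·(Q_w + Q_r) = Q_w·C_e + Q_r·C_b.
Rearranging, Q_w = Q_r·(C_std − C_b)/(C_e − C_std) = 140·(0.053 − 0.0078) / (5.5 − 0.053) = 1.162 m³/s.
= 1162 L/s.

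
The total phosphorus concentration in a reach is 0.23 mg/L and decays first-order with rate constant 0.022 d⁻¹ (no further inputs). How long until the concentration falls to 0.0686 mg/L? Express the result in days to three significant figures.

55.0 d

t = ln(C₀/C)/k = ln(0.23/0.0686)/0.022 = 1.21/0.022 = 54.99 d.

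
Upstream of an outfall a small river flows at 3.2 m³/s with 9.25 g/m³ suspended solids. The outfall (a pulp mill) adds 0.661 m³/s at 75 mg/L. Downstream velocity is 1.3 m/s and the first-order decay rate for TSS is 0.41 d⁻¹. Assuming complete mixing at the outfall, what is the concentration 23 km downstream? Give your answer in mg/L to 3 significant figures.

After complete mixing, C₀ = (0.661·75 + 3.2·9.25) / 3.861 = 20.51 mg/L.
Travel time t = 2.3e+04 m / 1.3 m/s = 1.769e+04 s = 0.2048 d.
C = 20.51·exp(−0.41·0.2048) = 20.51·0.9195 = 18.85 mg/L.

18.9 mg/L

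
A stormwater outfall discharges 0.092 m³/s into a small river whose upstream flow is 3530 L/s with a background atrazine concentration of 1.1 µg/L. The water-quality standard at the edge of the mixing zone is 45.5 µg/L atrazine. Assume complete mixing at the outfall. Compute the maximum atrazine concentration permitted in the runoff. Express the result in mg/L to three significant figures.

1.75 mg/L

3530 L/s = 3.53 m³/s.
1.1 µg/L = 0.0011 mg/L.
45.5 µg/L = 0.0455 mg/L.
Mass balance: 0.0455·3.622 = 0.092·Cₑ + 3.53·0.0011.
Cₑ = (0.1648 − 0.003883) / 0.092 = 1.749 mg/L.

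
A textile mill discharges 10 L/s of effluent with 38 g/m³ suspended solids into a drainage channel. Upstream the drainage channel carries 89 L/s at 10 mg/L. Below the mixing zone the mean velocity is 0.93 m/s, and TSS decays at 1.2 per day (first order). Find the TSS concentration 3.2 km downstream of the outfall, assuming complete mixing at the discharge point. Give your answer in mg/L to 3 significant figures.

12.2 mg/L

10 L/s = 0.01 m³/s.
89 L/s = 0.089 m³/s.
After complete mixing, C₀ = (0.01·38 + 0.089·10) / 0.099 = 12.83 mg/L.
Travel time t = 3200 m / 0.93 m/s = 3441 s = 0.03982 d.
C = 12.83·exp(−1.2·0.03982) = 12.83·0.9533 = 12.23 mg/L.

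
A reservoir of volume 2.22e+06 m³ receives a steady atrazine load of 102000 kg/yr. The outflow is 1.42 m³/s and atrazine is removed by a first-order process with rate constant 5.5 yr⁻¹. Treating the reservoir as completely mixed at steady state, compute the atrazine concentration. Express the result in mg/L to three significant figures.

1.79 mg/L

Outflow Q = 1.42 m³/s × 3.156e+07 s/yr = 4.481e+07 m³/yr.
Steady-state CSTR mass balance: W = Q·C + k·V·C, so C = W/(Q + kV).
Q + kV = 4.481e+07 + 5.5·2.22e+06 = 5.702e+07 m³/yr.
C = 102000/5.702e+07 = 0.001789 kg/m³ = 1.789 mg/L.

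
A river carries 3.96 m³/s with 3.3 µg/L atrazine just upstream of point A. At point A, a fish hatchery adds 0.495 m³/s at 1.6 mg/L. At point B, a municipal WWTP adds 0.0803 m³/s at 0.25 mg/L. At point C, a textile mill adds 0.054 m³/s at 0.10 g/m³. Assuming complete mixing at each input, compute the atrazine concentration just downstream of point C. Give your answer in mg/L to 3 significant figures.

0.181 mg/L

3.3 µg/L = 0.0033 mg/L.
After input A: C = (3.96·0.0033 + 0.495·1.6) / 4.455 = 0.1807 mg/L.
After input B: C = (4.455·0.1807 + 0.0803·0.25) / 4.535 = 0.1819 mg/L.
After input C: C = (4.535·0.1819 + 0.054·0.1) / 4.589 = 0.181 mg/L.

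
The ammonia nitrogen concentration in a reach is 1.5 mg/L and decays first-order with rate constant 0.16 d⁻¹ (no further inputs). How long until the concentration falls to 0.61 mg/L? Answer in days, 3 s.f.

5.62 d

t = ln(C₀/C)/k = ln(1.5/0.61)/0.16 = 0.8998/0.16 = 5.624 d.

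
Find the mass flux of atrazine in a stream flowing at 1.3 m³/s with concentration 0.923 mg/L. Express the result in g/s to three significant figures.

1.20 g/s

Mass flux = Q·C = 1.3 m³/s × 0.923 g/m³ = 1.2 g/s.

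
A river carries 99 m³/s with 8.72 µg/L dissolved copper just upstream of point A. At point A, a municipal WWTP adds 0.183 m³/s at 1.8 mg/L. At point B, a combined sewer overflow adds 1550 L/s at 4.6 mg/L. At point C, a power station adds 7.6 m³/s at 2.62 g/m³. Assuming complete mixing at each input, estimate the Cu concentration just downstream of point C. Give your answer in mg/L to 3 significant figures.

8.72 µg/L = 0.00872 mg/L.
After input A: C = (99·0.00872 + 0.183·1.8) / 99.18 = 0.01203 mg/L.
1550 L/s = 1.55 m³/s.
After input B: C = (99.18·0.01203 + 1.55·4.6) / 100.7 = 0.08262 mg/L.
After input C: C = (100.7·0.08262 + 7.6·2.62) / 108.3 = 0.2606 mg/L.

0.261 mg/L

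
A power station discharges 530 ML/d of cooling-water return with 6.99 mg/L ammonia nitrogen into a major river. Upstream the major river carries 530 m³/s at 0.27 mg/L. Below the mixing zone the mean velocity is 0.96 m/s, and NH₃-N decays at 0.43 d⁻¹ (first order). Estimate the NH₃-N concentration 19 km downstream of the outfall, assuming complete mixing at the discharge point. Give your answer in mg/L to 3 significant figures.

0.314 mg/L

530 ML/d = 6.134 m³/s.
After complete mixing, C₀ = (6.134·6.99 + 530·0.27) / 536.1 = 0.3469 mg/L.
Travel time t = 1.9e+04 m / 0.96 m/s = 1.979e+04 s = 0.2291 d.
C = 0.3469·exp(−0.43·0.2291) = 0.3469·0.9062 = 0.3143 mg/L.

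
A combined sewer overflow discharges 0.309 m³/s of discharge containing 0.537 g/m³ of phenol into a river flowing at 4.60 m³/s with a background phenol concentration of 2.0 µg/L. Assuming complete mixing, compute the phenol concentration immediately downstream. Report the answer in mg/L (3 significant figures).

2.0 µg/L = 0.002 mg/L.
Flow-weighted mixing gives C = (0.309·0.537 + 4.6·0.002) / (0.309 + 4.6) = 0.1751/4.909 = 0.03568 mg/L.

0.0357 mg/L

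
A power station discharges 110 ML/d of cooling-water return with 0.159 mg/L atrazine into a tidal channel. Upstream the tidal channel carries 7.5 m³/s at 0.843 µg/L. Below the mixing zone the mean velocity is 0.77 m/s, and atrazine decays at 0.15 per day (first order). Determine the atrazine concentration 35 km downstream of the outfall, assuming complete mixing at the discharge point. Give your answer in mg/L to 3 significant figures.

110 ML/d = 1.273 m³/s.
0.843 µg/L = 0.000843 mg/L.
After complete mixing, C₀ = (1.273·0.159 + 7.5·0.000843) / 8.773 = 0.02379 mg/L.
Travel time t = 3.5e+04 m / 0.77 m/s = 4.545e+04 s = 0.5261 d.
C = 0.02379·exp(−0.15·0.5261) = 0.02379·0.9241 = 0.02199 mg/L.

0.0220 mg/L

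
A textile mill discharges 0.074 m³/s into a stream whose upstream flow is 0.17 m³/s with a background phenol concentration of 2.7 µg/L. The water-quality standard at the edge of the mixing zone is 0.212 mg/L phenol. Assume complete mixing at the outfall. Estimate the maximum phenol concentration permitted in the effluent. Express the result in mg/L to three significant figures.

0.693 mg/L

2.7 µg/L = 0.0027 mg/L.
Mass balance: 0.212·0.244 = 0.074·Cₑ + 0.17·0.0027.
Cₑ = (0.05173 − 0.000459) / 0.074 = 0.6928 mg/L.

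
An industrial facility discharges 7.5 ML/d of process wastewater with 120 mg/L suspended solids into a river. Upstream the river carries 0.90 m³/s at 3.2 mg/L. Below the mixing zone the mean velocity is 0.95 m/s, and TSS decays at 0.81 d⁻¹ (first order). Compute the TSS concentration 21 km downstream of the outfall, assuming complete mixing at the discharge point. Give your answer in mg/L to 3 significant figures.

11.0 mg/L

7.5 ML/d = 0.08681 m³/s.
After complete mixing, C₀ = (0.08681·120 + 0.9·3.2) / 0.9868 = 13.47 mg/L.
Travel time t = 2.1e+04 m / 0.95 m/s = 2.211e+04 s = 0.2558 d.
C = 13.47·exp(−0.81·0.2558) = 13.47·0.8128 = 10.95 mg/L.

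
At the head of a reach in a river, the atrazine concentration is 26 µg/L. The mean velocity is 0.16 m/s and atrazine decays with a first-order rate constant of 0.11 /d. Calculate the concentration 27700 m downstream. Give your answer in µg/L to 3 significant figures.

Travel time t = 27700 m / 0.16 m/s = 2.77e+04/0.16 = 1.731e+05 s = 2.004 d.
First-order decay: C = 26·exp(−0.11·2.004) = 26·0.8022 = 20.86 µg/L.

20.9 µg/L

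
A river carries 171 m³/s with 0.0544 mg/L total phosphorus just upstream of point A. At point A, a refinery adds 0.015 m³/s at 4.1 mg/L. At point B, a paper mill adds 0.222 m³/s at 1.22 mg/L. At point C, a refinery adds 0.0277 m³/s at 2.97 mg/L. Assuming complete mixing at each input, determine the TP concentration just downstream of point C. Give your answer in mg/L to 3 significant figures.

After input A: C = (171·0.0544 + 0.015·4.1) / 171 = 0.05475 mg/L.
After input B: C = (171·0.05475 + 0.222·1.22) / 171.2 = 0.05627 mg/L.
After input C: C = (171.2·0.05627 + 0.0277·2.97) / 171.3 = 0.05674 mg/L.

0.0567 mg/L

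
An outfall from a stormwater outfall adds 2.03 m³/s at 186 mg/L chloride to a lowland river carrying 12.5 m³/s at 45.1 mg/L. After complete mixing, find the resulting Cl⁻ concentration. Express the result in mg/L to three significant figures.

By mass balance at complete mixing, C = (2.03·186 + 12.5·45.1) / (2.03 + 12.5) = 941.3/14.53 = 64.79 mg/L.

64.8 mg/L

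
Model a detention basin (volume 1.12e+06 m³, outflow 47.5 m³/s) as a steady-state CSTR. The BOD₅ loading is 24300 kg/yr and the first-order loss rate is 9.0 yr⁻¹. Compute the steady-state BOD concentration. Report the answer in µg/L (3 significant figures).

16.1 µg/L

Outflow Q = 47.5 m³/s × 3.156e+07 s/yr = 1.499e+09 m³/yr.
Steady-state CSTR mass balance: W = Q·C + k·V·C, so C = W/(Q + kV).
Q + kV = 1.499e+09 + 9.0·1.12e+06 = 1.509e+09 m³/yr.
C = 24300/1.509e+09 = 1.61e-05 kg/m³ = 0.0161 mg/L = 16.1 µg/L.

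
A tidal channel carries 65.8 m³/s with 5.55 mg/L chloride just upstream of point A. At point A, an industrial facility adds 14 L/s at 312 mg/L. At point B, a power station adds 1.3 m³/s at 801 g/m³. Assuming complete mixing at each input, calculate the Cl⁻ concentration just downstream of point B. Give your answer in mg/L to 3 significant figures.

14 L/s = 0.014 m³/s.
After input A: C = (65.8·5.55 + 0.014·312) / 65.81 = 5.615 mg/L.
After input B: C = (65.81·5.615 + 1.3·801) / 67.11 = 21.02 mg/L.

21.0 mg/L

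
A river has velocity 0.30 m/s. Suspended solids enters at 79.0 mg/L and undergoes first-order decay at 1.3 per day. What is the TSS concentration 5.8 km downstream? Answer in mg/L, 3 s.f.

59.1 mg/L

Travel time t = 5.8 km / 0.30 m/s = 5800/0.30 = 1.933e+04 s = 0.2238 d.
First-order decay: C = 79.0·exp(−1.3·0.2238) = 79.0·0.7476 = 59.06 mg/L.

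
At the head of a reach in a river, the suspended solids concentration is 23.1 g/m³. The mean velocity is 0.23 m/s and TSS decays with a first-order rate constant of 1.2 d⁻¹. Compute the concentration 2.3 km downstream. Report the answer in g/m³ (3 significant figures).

Travel time t = 2.3 km / 0.23 m/s = 2300/0.23 = 1e+04 s = 0.1157 d.
First-order decay: C = 23.1·exp(−1.2·0.1157) = 23.1·0.8703 = 20.1 g/m³.

20.1 g/m³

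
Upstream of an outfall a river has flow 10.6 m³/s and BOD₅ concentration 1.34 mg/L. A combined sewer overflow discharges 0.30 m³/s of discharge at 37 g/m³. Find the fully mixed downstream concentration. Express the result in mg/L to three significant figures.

By mass balance at complete mixing, C = (0.3·37 + 10.6·1.34) / (0.3 + 10.6) = 25.3/10.9 = 2.321 mg/L.

2.32 mg/L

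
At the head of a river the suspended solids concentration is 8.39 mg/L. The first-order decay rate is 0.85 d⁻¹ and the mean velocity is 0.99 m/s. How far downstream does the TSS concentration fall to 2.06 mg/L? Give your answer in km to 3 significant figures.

From C = C₀·e^(−kt), t = ln(C₀/C)/k = ln(8.39/2.06)/0.85 = 1.404/0.85 = 1.652 d.
Distance = v·t = 0.99 m/s × 1.427e+05 s = 1.413e+05 m = 141.3 km.

141 km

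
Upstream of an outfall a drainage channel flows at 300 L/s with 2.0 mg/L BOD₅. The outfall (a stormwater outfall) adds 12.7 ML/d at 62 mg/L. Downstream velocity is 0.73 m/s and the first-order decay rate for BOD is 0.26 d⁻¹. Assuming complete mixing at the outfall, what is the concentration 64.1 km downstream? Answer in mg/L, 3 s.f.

12.7 ML/d = 0.147 m³/s.
300 L/s = 0.3 m³/s.
After complete mixing, C₀ = (0.147·62 + 0.3·2) / 0.447 = 21.73 mg/L.
Travel time t = 6.41e+04 m / 0.73 m/s = 8.781e+04 s = 1.016 d.
C = 21.73·exp(−0.26·1.016) = 21.73·0.7678 = 16.68 mg/L.

16.7 mg/L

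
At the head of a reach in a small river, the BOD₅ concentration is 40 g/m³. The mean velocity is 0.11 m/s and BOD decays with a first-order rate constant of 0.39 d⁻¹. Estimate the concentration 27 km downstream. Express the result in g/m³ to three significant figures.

Travel time t = 27 km / 0.11 m/s = 2.7e+04/0.11 = 2.455e+05 s = 2.841 d.
First-order decay: C = 40·exp(−0.39·2.841) = 40·0.3302 = 13.21 g/m³.

13.2 g/m³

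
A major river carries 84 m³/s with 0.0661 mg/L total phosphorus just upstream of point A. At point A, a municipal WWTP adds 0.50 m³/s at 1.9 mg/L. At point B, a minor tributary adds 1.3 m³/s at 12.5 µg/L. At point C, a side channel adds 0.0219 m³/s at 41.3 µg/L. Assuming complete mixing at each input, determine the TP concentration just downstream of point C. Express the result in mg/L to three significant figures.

0.0760 mg/L

After input A: C = (84·0.0661 + 0.5·1.9) / 84.5 = 0.07695 mg/L.
12.5 µg/L = 0.0125 mg/L.
After input B: C = (84.5·0.07695 + 1.3·0.0125) / 85.8 = 0.07597 mg/L.
41.3 µg/L = 0.0413 mg/L.
After input C: C = (85.8·0.07597 + 0.0219·0.0413) / 85.82 = 0.07597 mg/L.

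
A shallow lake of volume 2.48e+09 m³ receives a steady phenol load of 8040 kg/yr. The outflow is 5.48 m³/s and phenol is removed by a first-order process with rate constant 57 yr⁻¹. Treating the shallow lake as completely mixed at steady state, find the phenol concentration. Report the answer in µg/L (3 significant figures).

0.0568 µg/L

Outflow Q = 5.48 m³/s × 3.156e+07 s/yr = 1.729e+08 m³/yr.
Steady-state CSTR mass balance: W = Q·C + k·V·C, so C = W/(Q + kV).
Q + kV = 1.729e+08 + 57·2.48e+09 = 1.415e+11 m³/yr.
C = 8040/1.415e+11 = 5.681e-08 kg/m³ = 5.681e-05 mg/L = 0.05681 µg/L.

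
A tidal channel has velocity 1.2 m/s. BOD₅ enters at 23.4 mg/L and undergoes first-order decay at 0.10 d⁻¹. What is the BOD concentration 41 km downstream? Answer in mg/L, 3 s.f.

22.5 mg/L

Travel time t = 41 km / 1.2 m/s = 4.1e+04/1.2 = 3.417e+04 s = 0.3954 d.
First-order decay: C = 23.4·exp(−0.10·0.3954) = 23.4·0.9612 = 22.49 mg/L.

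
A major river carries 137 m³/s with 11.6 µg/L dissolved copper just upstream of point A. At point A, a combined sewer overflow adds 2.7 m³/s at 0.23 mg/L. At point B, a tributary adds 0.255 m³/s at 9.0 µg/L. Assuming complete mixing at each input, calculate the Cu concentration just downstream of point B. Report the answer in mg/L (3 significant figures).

11.6 µg/L = 0.0116 mg/L.
After input A: C = (137·0.0116 + 2.7·0.23) / 139.7 = 0.01582 mg/L.
9.0 µg/L = 0.009 mg/L.
After input B: C = (139.7·0.01582 + 0.255·0.009) / 140 = 0.01581 mg/L.

0.0158 mg/L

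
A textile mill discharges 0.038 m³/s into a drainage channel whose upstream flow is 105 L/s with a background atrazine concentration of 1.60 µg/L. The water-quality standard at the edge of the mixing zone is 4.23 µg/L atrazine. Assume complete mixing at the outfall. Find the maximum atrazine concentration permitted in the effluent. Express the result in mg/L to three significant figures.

105 L/s = 0.105 m³/s.
1.60 µg/L = 0.0016 mg/L.
4.23 µg/L = 0.00423 mg/L.
Mass balance: 0.00423·0.143 = 0.038·Cₑ + 0.105·0.0016.
Cₑ = (0.0006049 − 0.000168) / 0.038 = 0.0115 mg/L.

0.0115 mg/L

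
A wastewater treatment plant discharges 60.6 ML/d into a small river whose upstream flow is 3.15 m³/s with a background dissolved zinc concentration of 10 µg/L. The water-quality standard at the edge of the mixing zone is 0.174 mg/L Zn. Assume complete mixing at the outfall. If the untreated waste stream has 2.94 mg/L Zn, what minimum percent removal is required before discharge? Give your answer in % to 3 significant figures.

69.0 %

60.6 ML/d = 0.7014 m³/s.
10 µg/L = 0.01 mg/L.
Mass balance: 0.174·3.851 = 0.7014·Cₑ + 3.15·0.01.
Cₑ = (0.6701 − 0.0315) / 0.7014 = 0.9105 mg/L.
Required removal = 1 − 0.9105/2.94 = 69.03 %.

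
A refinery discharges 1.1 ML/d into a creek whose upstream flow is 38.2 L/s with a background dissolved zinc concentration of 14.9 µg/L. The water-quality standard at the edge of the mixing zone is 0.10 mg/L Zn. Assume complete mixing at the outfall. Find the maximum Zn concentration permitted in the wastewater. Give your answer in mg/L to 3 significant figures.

1.1 ML/d = 0.01273 m³/s.
38.2 L/s = 0.0382 m³/s.
14.9 µg/L = 0.0149 mg/L.
Mass balance: 0.1·0.05093 = 0.01273·Cₑ + 0.0382·0.0149.
Cₑ = (0.005093 − 0.0005692) / 0.01273 = 0.3553 mg/L.

0.355 mg/L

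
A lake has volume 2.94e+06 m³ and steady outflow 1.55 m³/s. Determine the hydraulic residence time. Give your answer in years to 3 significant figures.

Q = 1.55 m³/s × 3.156e+07 s/yr = 4.891e+07 m³/yr.
Hydraulic residence time τ = V/Q = 2.94e+06/4.891e+07 = 0.06011 yr.

0.0601 yr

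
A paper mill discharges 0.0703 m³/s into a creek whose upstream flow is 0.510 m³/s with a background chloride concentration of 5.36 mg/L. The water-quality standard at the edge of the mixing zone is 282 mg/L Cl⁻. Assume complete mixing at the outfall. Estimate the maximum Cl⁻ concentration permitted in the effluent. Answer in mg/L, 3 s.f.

2290 mg/L

Mass balance: 282·0.5803 = 0.0703·Cₑ + 0.51·5.36.
Cₑ = (163.6 − 2.734) / 0.0703 = 2289 mg/L.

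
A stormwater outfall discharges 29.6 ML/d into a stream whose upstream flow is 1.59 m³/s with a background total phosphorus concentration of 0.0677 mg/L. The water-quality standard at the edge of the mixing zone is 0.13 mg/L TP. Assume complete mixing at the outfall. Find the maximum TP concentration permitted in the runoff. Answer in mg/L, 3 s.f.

29.6 ML/d = 0.3426 m³/s.
Mass balance: 0.13·1.933 = 0.3426·Cₑ + 1.59·0.0677.
Cₑ = (0.2512 − 0.1076) / 0.3426 = 0.4191 mg/L.

0.419 mg/L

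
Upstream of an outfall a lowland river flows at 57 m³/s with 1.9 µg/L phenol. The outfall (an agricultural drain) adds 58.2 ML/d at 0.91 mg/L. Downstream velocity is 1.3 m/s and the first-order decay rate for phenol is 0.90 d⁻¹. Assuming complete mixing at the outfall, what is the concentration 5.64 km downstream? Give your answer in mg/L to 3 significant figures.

58.2 ML/d = 0.6736 m³/s.
1.9 µg/L = 0.0019 mg/L.
After complete mixing, C₀ = (0.6736·0.91 + 57·0.0019) / 57.67 = 0.01251 mg/L.
Travel time t = 5640 m / 1.3 m/s = 4338 s = 0.05021 d.
C = 0.01251·exp(−0.90·0.05021) = 0.01251·0.9558 = 0.01195 mg/L.

0.0120 mg/L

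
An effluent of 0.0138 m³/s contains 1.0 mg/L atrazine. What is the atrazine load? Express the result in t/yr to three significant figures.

Mass flux = Q·C = 0.0138 m³/s × 1 g/m³ = 0.0138 g/s.
= 0.0138 g/s × 31.56 = 0.4355 t/yr.

0.435 t/yr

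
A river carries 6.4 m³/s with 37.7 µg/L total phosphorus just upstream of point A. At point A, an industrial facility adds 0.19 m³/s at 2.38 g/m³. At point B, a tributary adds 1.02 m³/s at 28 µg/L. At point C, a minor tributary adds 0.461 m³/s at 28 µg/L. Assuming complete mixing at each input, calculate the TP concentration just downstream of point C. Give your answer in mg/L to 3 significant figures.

0.0911 mg/L

37.7 µg/L = 0.0377 mg/L.
After input A: C = (6.4·0.0377 + 0.19·2.38) / 6.59 = 0.1052 mg/L.
28 µg/L = 0.028 mg/L.
After input B: C = (6.59·0.1052 + 1.02·0.028) / 7.61 = 0.09488 mg/L.
28 µg/L = 0.028 mg/L.
After input C: C = (7.61·0.09488 + 0.461·0.028) / 8.071 = 0.09106 mg/L.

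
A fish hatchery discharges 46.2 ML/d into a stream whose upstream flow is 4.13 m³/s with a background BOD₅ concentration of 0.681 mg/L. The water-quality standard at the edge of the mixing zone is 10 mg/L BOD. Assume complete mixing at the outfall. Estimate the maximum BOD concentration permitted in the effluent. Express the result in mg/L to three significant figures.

46.2 ML/d = 0.5347 m³/s.
Mass balance: 10·4.665 = 0.5347·Cₑ + 4.13·0.681.
Cₑ = (46.65 − 2.813) / 0.5347 = 81.98 mg/L.

82.0 mg/L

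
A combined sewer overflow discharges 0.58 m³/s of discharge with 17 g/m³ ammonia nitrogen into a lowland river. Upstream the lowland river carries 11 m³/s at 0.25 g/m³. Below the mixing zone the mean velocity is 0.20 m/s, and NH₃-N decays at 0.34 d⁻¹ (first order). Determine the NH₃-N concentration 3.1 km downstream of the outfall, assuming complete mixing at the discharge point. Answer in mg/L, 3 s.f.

After complete mixing, C₀ = (0.58·17 + 11·0.25) / 11.58 = 1.089 mg/L.
Travel time t = 3100 m / 0.20 m/s = 1.55e+04 s = 0.1794 d.
C = 1.089·exp(−0.34·0.1794) = 1.089·0.9408 = 1.025 mg/L.

1.02 mg/L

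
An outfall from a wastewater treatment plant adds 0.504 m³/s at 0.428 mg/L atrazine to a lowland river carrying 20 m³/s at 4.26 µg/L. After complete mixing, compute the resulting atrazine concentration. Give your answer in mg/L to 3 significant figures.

0.0147 mg/L

4.26 µg/L = 0.00426 mg/L.
Flow-weighted mixing gives C = (0.504·0.428 + 20·0.00426) / (0.504 + 20) = 0.3009/20.5 = 0.01468 mg/L.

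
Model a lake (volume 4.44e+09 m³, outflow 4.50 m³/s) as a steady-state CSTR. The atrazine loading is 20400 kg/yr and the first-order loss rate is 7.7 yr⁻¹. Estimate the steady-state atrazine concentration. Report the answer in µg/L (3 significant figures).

Outflow Q = 4.50 m³/s × 3.156e+07 s/yr = 1.42e+08 m³/yr.
Steady-state CSTR mass balance: W = Q·C + k·V·C, so C = W/(Q + kV).
Q + kV = 1.42e+08 + 7.7·4.44e+09 = 3.433e+10 m³/yr.
C = 20400/3.433e+10 = 5.942e-07 kg/m³ = 0.0005942 mg/L = 0.5942 µg/L.

0.594 µg/L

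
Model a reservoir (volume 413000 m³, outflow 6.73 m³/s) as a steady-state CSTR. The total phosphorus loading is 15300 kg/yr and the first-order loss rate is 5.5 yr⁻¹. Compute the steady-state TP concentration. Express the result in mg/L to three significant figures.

Outflow Q = 6.73 m³/s × 3.156e+07 s/yr = 2.124e+08 m³/yr.
Steady-state CSTR mass balance: W = Q·C + k·V·C, so C = W/(Q + kV).
Q + kV = 2.124e+08 + 5.5·413000 = 2.147e+08 m³/yr.
C = 15300/2.147e+08 = 7.128e-05 kg/m³ = 0.07128 mg/L.

0.0713 mg/L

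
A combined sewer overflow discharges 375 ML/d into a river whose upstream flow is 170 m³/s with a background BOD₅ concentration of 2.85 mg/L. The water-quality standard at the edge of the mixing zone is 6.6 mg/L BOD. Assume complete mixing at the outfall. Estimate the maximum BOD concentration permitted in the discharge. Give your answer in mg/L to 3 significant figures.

153 mg/L

375 ML/d = 4.34 m³/s.
Mass balance: 6.6·174.3 = 4.34·Cₑ + 170·2.85.
Cₑ = (1151 − 484.5) / 4.34 = 153.5 mg/L.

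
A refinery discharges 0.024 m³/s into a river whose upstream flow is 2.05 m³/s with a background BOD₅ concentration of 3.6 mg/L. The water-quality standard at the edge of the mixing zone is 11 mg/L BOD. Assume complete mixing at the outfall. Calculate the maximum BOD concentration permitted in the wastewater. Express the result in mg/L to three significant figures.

643 mg/L

Mass balance: 11·2.074 = 0.024·Cₑ + 2.05·3.6.
Cₑ = (22.81 − 7.38) / 0.024 = 643.1 mg/L.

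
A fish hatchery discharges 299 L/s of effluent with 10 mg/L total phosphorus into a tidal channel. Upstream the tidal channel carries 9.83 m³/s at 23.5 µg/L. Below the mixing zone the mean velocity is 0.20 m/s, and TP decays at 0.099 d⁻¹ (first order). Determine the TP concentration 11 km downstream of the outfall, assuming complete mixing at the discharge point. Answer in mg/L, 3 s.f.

299 L/s = 0.299 m³/s.
23.5 µg/L = 0.0235 mg/L.
After complete mixing, C₀ = (0.299·10 + 9.83·0.0235) / 10.13 = 0.318 mg/L.
Travel time t = 1.1e+04 m / 0.20 m/s = 5.5e+04 s = 0.6366 d.
C = 0.318·exp(−0.099·0.6366) = 0.318·0.9389 = 0.2986 mg/L.

0.299 mg/L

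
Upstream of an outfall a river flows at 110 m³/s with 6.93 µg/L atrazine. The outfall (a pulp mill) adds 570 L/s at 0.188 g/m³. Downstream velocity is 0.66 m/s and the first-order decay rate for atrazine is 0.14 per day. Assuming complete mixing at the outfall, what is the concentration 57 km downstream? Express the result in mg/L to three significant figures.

0.00684 mg/L

570 L/s = 0.57 m³/s.
6.93 µg/L = 0.00693 mg/L.
After complete mixing, C₀ = (0.57·0.188 + 110·0.00693) / 110.6 = 0.007863 mg/L.
Travel time t = 5.7e+04 m / 0.66 m/s = 8.636e+04 s = 0.9996 d.
C = 0.007863·exp(−0.14·0.9996) = 0.007863·0.8694 = 0.006837 mg/L.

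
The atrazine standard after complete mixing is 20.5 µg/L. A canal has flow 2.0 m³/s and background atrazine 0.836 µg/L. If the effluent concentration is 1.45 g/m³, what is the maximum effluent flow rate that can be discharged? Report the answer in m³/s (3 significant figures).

0.0275 m³/s

0.836 µg/L = 0.000836 mg/L.
20.5 µg/L = 0.0205 mg/L.
Mass balance at complete mixing: C_std·(Q_w + Q_r) = Q_w·C_e + Q_r·C_b.
Rearranging, Q_w = Q_r·(C_std − C_b)/(C_e − C_std) = 2.0·(0.0205 − 0.000836) / (1.45 − 0.0205) = 0.02751 m³/s.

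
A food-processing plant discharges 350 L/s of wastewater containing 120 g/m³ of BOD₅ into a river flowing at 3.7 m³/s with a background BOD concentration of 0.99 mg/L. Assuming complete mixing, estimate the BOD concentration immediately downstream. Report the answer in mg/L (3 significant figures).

11.3 mg/L

350 L/s = 0.35 m³/s.
Flow-weighted mixing gives C = (0.35·120 + 3.7·0.99) / (0.35 + 3.7) = 45.66/4.05 = 11.27 mg/L.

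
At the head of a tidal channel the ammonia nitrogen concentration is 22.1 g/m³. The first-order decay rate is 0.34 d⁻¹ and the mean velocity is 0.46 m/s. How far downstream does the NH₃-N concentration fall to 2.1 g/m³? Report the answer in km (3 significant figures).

275 km

From C = C₀·e^(−kt), t = ln(C₀/C)/k = ln(22.1/2.1)/0.34 = 2.354/0.34 = 6.922 d.
Distance = v·t = 0.46 m/s × 5.981e+05 s = 2.751e+05 m = 275.1 km.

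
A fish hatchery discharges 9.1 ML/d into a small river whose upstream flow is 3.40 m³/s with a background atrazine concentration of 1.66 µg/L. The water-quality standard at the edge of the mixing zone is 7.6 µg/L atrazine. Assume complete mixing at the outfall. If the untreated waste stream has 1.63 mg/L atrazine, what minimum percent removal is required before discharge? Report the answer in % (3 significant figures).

9.1 ML/d = 0.1053 m³/s.
1.66 µg/L = 0.00166 mg/L.
7.6 µg/L = 0.0076 mg/L.
Mass balance: 0.0076·3.505 = 0.1053·Cₑ + 3.4·0.00166.
Cₑ = (0.02664 − 0.005644) / 0.1053 = 0.1994 mg/L.
Required removal = 1 − 0.1994/1.63 = 87.77 %.

87.8 %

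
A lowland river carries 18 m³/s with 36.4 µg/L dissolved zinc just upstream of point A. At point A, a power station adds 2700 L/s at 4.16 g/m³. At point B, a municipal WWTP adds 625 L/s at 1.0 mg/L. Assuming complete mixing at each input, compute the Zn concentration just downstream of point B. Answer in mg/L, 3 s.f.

0.587 mg/L

36.4 µg/L = 0.0364 mg/L.
2700 L/s = 2.7 m³/s.
After input A: C = (18·0.0364 + 2.7·4.16) / 20.7 = 0.5743 mg/L.
625 L/s = 0.625 m³/s.
After input B: C = (20.7·0.5743 + 0.625·1) / 21.32 = 0.5867 mg/L.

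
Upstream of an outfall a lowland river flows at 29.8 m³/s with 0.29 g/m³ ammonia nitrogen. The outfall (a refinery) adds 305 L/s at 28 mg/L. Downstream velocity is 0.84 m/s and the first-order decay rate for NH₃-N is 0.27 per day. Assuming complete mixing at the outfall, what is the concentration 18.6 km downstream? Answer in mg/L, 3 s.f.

0.533 mg/L

305 L/s = 0.305 m³/s.
After complete mixing, C₀ = (0.305·28 + 29.8·0.29) / 30.11 = 0.5707 mg/L.
Travel time t = 1.86e+04 m / 0.84 m/s = 2.214e+04 s = 0.2563 d.
C = 0.5707·exp(−0.27·0.2563) = 0.5707·0.9331 = 0.5326 mg/L.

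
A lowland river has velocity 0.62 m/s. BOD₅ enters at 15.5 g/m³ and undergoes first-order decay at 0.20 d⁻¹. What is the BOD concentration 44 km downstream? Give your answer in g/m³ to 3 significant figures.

Travel time t = 44 km / 0.62 m/s = 4.4e+04/0.62 = 7.097e+04 s = 0.8214 d.
First-order decay: C = 15.5·exp(−0.20·0.8214) = 15.5·0.8485 = 13.15 g/m³.

13.2 g/m³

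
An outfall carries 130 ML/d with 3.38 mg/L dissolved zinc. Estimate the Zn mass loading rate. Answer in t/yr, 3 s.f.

160 t/yr

130 ML/d = 1.505 m³/s.
Mass flux = Q·C = 1.505 m³/s × 3.38 g/m³ = 5.086 g/s.
= 5.086 g/s × 31.56 = 160.5 t/yr.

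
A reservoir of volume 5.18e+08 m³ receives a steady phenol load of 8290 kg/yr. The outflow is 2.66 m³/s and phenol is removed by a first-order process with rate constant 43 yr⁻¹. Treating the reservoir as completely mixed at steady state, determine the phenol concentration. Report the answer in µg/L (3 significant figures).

0.371 µg/L

Outflow Q = 2.66 m³/s × 3.156e+07 s/yr = 8.394e+07 m³/yr.
Steady-state CSTR mass balance: W = Q·C + k·V·C, so C = W/(Q + kV).
Q + kV = 8.394e+07 + 43·5.18e+08 = 2.236e+10 m³/yr.
C = 8290/2.236e+10 = 3.708e-07 kg/m³ = 0.0003708 mg/L = 0.3708 µg/L.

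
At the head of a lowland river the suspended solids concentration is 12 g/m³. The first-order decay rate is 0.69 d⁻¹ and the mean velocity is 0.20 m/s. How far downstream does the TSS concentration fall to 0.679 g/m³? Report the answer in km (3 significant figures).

From C = C₀·e^(−kt), t = ln(C₀/C)/k = ln(12/0.679)/0.69 = 2.872/0.69 = 4.162 d.
Distance = v·t = 0.20 m/s × 3.596e+05 s = 7.193e+04 m = 71.93 km.

71.9 km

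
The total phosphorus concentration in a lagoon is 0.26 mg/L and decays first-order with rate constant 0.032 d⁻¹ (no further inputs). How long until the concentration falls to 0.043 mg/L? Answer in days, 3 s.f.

56.2 d

t = ln(C₀/C)/k = ln(0.26/0.043)/0.032 = 1.799/0.032 = 56.23 d.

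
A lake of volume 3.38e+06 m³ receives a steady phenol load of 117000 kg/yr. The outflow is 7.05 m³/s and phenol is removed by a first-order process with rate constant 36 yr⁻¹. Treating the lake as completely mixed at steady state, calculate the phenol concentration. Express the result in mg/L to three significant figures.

0.340 mg/L

Outflow Q = 7.05 m³/s × 3.156e+07 s/yr = 2.225e+08 m³/yr.
Steady-state CSTR mass balance: W = Q·C + k·V·C, so C = W/(Q + kV).
Q + kV = 2.225e+08 + 36·3.38e+06 = 3.442e+08 m³/yr.
C = 117000/3.442e+08 = 0.00034 kg/m³ = 0.34 mg/L.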